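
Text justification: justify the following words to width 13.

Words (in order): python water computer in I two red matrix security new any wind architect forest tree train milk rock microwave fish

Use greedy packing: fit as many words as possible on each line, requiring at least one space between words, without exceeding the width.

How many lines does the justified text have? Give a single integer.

Line 1: ['python', 'water'] (min_width=12, slack=1)
Line 2: ['computer', 'in', 'I'] (min_width=13, slack=0)
Line 3: ['two', 'red'] (min_width=7, slack=6)
Line 4: ['matrix'] (min_width=6, slack=7)
Line 5: ['security', 'new'] (min_width=12, slack=1)
Line 6: ['any', 'wind'] (min_width=8, slack=5)
Line 7: ['architect'] (min_width=9, slack=4)
Line 8: ['forest', 'tree'] (min_width=11, slack=2)
Line 9: ['train', 'milk'] (min_width=10, slack=3)
Line 10: ['rock'] (min_width=4, slack=9)
Line 11: ['microwave'] (min_width=9, slack=4)
Line 12: ['fish'] (min_width=4, slack=9)
Total lines: 12

Answer: 12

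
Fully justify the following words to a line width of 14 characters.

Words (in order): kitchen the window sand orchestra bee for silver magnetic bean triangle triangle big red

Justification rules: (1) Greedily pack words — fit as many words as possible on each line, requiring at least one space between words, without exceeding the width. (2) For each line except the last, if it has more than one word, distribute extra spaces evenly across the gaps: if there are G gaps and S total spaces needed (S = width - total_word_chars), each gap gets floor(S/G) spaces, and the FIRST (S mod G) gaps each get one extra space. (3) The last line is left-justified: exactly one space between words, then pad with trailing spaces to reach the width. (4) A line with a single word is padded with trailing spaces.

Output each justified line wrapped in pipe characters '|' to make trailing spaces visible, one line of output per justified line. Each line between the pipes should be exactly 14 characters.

Line 1: ['kitchen', 'the'] (min_width=11, slack=3)
Line 2: ['window', 'sand'] (min_width=11, slack=3)
Line 3: ['orchestra', 'bee'] (min_width=13, slack=1)
Line 4: ['for', 'silver'] (min_width=10, slack=4)
Line 5: ['magnetic', 'bean'] (min_width=13, slack=1)
Line 6: ['triangle'] (min_width=8, slack=6)
Line 7: ['triangle', 'big'] (min_width=12, slack=2)
Line 8: ['red'] (min_width=3, slack=11)

Answer: |kitchen    the|
|window    sand|
|orchestra  bee|
|for     silver|
|magnetic  bean|
|triangle      |
|triangle   big|
|red           |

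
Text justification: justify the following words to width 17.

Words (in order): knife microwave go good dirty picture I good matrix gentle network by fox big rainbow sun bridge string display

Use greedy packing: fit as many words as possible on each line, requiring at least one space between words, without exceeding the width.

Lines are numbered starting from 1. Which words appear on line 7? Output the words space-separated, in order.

Line 1: ['knife', 'microwave'] (min_width=15, slack=2)
Line 2: ['go', 'good', 'dirty'] (min_width=13, slack=4)
Line 3: ['picture', 'I', 'good'] (min_width=14, slack=3)
Line 4: ['matrix', 'gentle'] (min_width=13, slack=4)
Line 5: ['network', 'by', 'fox'] (min_width=14, slack=3)
Line 6: ['big', 'rainbow', 'sun'] (min_width=15, slack=2)
Line 7: ['bridge', 'string'] (min_width=13, slack=4)
Line 8: ['display'] (min_width=7, slack=10)

Answer: bridge string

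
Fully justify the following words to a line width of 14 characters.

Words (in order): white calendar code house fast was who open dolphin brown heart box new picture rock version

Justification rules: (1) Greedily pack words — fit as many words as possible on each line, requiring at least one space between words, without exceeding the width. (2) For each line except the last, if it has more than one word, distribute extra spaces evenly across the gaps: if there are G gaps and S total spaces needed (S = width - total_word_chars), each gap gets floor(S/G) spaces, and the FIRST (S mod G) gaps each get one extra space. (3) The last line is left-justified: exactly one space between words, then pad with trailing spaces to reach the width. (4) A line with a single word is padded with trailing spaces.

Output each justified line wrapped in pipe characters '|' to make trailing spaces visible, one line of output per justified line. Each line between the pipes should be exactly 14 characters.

Answer: |white calendar|
|code     house|
|fast  was  who|
|open   dolphin|
|brown    heart|
|box        new|
|picture   rock|
|version       |

Derivation:
Line 1: ['white', 'calendar'] (min_width=14, slack=0)
Line 2: ['code', 'house'] (min_width=10, slack=4)
Line 3: ['fast', 'was', 'who'] (min_width=12, slack=2)
Line 4: ['open', 'dolphin'] (min_width=12, slack=2)
Line 5: ['brown', 'heart'] (min_width=11, slack=3)
Line 6: ['box', 'new'] (min_width=7, slack=7)
Line 7: ['picture', 'rock'] (min_width=12, slack=2)
Line 8: ['version'] (min_width=7, slack=7)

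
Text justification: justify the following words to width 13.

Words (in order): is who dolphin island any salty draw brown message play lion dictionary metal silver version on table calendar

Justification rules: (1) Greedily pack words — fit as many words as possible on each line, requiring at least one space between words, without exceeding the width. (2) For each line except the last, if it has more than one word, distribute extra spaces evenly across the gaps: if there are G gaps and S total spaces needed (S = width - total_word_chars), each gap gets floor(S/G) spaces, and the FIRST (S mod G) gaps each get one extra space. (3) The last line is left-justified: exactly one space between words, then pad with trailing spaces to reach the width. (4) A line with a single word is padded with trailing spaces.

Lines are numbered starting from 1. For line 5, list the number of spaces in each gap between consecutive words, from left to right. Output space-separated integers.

Line 1: ['is', 'who'] (min_width=6, slack=7)
Line 2: ['dolphin'] (min_width=7, slack=6)
Line 3: ['island', 'any'] (min_width=10, slack=3)
Line 4: ['salty', 'draw'] (min_width=10, slack=3)
Line 5: ['brown', 'message'] (min_width=13, slack=0)
Line 6: ['play', 'lion'] (min_width=9, slack=4)
Line 7: ['dictionary'] (min_width=10, slack=3)
Line 8: ['metal', 'silver'] (min_width=12, slack=1)
Line 9: ['version', 'on'] (min_width=10, slack=3)
Line 10: ['table'] (min_width=5, slack=8)
Line 11: ['calendar'] (min_width=8, slack=5)

Answer: 1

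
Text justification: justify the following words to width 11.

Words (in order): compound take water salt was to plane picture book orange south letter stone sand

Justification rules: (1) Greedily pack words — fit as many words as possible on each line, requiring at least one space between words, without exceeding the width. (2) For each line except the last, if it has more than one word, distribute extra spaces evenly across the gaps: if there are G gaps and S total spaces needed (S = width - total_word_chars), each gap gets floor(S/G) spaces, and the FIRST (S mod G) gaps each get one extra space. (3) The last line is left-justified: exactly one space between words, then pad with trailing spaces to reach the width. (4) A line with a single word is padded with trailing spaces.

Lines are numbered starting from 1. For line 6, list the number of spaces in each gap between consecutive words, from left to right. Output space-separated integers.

Answer: 1

Derivation:
Line 1: ['compound'] (min_width=8, slack=3)
Line 2: ['take', 'water'] (min_width=10, slack=1)
Line 3: ['salt', 'was', 'to'] (min_width=11, slack=0)
Line 4: ['plane'] (min_width=5, slack=6)
Line 5: ['picture'] (min_width=7, slack=4)
Line 6: ['book', 'orange'] (min_width=11, slack=0)
Line 7: ['south'] (min_width=5, slack=6)
Line 8: ['letter'] (min_width=6, slack=5)
Line 9: ['stone', 'sand'] (min_width=10, slack=1)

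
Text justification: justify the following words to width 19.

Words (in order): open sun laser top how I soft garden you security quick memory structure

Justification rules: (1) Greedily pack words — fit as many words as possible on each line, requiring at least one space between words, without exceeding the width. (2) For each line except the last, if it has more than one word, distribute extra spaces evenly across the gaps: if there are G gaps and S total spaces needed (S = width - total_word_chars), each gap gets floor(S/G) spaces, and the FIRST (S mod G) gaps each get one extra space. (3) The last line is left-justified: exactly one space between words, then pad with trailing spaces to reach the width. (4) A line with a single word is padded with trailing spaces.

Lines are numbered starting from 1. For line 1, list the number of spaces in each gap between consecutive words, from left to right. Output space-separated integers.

Answer: 2 1 1

Derivation:
Line 1: ['open', 'sun', 'laser', 'top'] (min_width=18, slack=1)
Line 2: ['how', 'I', 'soft', 'garden'] (min_width=17, slack=2)
Line 3: ['you', 'security', 'quick'] (min_width=18, slack=1)
Line 4: ['memory', 'structure'] (min_width=16, slack=3)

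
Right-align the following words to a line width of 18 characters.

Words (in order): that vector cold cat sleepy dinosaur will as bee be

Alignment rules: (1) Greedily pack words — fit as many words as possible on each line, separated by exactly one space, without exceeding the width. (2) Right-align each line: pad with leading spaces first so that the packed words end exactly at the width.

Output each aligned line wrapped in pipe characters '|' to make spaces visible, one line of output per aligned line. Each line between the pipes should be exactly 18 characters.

Line 1: ['that', 'vector', 'cold'] (min_width=16, slack=2)
Line 2: ['cat', 'sleepy'] (min_width=10, slack=8)
Line 3: ['dinosaur', 'will', 'as'] (min_width=16, slack=2)
Line 4: ['bee', 'be'] (min_width=6, slack=12)

Answer: |  that vector cold|
|        cat sleepy|
|  dinosaur will as|
|            bee be|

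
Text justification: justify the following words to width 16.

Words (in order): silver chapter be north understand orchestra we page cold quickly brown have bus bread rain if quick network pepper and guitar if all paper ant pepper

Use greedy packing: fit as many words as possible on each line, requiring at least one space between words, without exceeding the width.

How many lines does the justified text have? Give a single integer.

Line 1: ['silver', 'chapter'] (min_width=14, slack=2)
Line 2: ['be', 'north'] (min_width=8, slack=8)
Line 3: ['understand'] (min_width=10, slack=6)
Line 4: ['orchestra', 'we'] (min_width=12, slack=4)
Line 5: ['page', 'cold'] (min_width=9, slack=7)
Line 6: ['quickly', 'brown'] (min_width=13, slack=3)
Line 7: ['have', 'bus', 'bread'] (min_width=14, slack=2)
Line 8: ['rain', 'if', 'quick'] (min_width=13, slack=3)
Line 9: ['network', 'pepper'] (min_width=14, slack=2)
Line 10: ['and', 'guitar', 'if'] (min_width=13, slack=3)
Line 11: ['all', 'paper', 'ant'] (min_width=13, slack=3)
Line 12: ['pepper'] (min_width=6, slack=10)
Total lines: 12

Answer: 12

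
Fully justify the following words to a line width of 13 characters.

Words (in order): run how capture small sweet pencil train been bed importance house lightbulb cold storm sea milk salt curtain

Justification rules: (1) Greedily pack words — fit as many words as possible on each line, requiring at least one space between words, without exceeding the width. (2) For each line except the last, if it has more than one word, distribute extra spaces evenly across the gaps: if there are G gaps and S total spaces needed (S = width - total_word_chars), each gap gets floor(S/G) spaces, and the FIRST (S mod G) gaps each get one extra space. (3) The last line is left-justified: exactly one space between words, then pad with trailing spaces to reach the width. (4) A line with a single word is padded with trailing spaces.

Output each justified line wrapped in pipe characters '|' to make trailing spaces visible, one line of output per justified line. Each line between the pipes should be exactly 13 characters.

Answer: |run       how|
|capture small|
|sweet  pencil|
|train    been|
|bed          |
|importance   |
|house        |
|lightbulb    |
|cold    storm|
|sea milk salt|
|curtain      |

Derivation:
Line 1: ['run', 'how'] (min_width=7, slack=6)
Line 2: ['capture', 'small'] (min_width=13, slack=0)
Line 3: ['sweet', 'pencil'] (min_width=12, slack=1)
Line 4: ['train', 'been'] (min_width=10, slack=3)
Line 5: ['bed'] (min_width=3, slack=10)
Line 6: ['importance'] (min_width=10, slack=3)
Line 7: ['house'] (min_width=5, slack=8)
Line 8: ['lightbulb'] (min_width=9, slack=4)
Line 9: ['cold', 'storm'] (min_width=10, slack=3)
Line 10: ['sea', 'milk', 'salt'] (min_width=13, slack=0)
Line 11: ['curtain'] (min_width=7, slack=6)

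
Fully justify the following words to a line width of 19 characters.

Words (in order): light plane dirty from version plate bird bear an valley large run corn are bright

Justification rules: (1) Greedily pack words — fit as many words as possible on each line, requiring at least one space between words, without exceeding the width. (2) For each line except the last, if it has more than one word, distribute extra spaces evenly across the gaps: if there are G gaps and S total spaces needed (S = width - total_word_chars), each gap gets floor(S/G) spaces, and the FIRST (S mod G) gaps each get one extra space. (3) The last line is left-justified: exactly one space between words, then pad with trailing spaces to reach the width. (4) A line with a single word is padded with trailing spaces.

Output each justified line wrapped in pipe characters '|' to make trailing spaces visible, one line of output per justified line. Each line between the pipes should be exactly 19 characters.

Answer: |light  plane  dirty|
|from  version plate|
|bird bear an valley|
|large  run corn are|
|bright             |

Derivation:
Line 1: ['light', 'plane', 'dirty'] (min_width=17, slack=2)
Line 2: ['from', 'version', 'plate'] (min_width=18, slack=1)
Line 3: ['bird', 'bear', 'an', 'valley'] (min_width=19, slack=0)
Line 4: ['large', 'run', 'corn', 'are'] (min_width=18, slack=1)
Line 5: ['bright'] (min_width=6, slack=13)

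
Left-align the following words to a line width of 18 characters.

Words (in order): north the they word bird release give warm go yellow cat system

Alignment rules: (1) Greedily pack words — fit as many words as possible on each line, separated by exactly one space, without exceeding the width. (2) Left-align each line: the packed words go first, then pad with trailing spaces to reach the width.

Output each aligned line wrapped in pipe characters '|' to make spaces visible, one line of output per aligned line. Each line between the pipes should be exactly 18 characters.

Answer: |north the they    |
|word bird release |
|give warm go      |
|yellow cat system |

Derivation:
Line 1: ['north', 'the', 'they'] (min_width=14, slack=4)
Line 2: ['word', 'bird', 'release'] (min_width=17, slack=1)
Line 3: ['give', 'warm', 'go'] (min_width=12, slack=6)
Line 4: ['yellow', 'cat', 'system'] (min_width=17, slack=1)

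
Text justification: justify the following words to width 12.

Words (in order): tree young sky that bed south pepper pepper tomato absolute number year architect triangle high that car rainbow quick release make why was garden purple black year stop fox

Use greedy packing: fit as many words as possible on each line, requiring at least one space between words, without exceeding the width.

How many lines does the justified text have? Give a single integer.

Line 1: ['tree', 'young'] (min_width=10, slack=2)
Line 2: ['sky', 'that', 'bed'] (min_width=12, slack=0)
Line 3: ['south', 'pepper'] (min_width=12, slack=0)
Line 4: ['pepper'] (min_width=6, slack=6)
Line 5: ['tomato'] (min_width=6, slack=6)
Line 6: ['absolute'] (min_width=8, slack=4)
Line 7: ['number', 'year'] (min_width=11, slack=1)
Line 8: ['architect'] (min_width=9, slack=3)
Line 9: ['triangle'] (min_width=8, slack=4)
Line 10: ['high', 'that'] (min_width=9, slack=3)
Line 11: ['car', 'rainbow'] (min_width=11, slack=1)
Line 12: ['quick'] (min_width=5, slack=7)
Line 13: ['release', 'make'] (min_width=12, slack=0)
Line 14: ['why', 'was'] (min_width=7, slack=5)
Line 15: ['garden'] (min_width=6, slack=6)
Line 16: ['purple', 'black'] (min_width=12, slack=0)
Line 17: ['year', 'stop'] (min_width=9, slack=3)
Line 18: ['fox'] (min_width=3, slack=9)
Total lines: 18

Answer: 18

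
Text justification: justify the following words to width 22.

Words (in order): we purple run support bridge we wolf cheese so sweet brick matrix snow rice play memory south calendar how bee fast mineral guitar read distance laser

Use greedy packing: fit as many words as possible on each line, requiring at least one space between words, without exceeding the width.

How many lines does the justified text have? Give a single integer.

Answer: 7

Derivation:
Line 1: ['we', 'purple', 'run', 'support'] (min_width=21, slack=1)
Line 2: ['bridge', 'we', 'wolf', 'cheese'] (min_width=21, slack=1)
Line 3: ['so', 'sweet', 'brick', 'matrix'] (min_width=21, slack=1)
Line 4: ['snow', 'rice', 'play', 'memory'] (min_width=21, slack=1)
Line 5: ['south', 'calendar', 'how', 'bee'] (min_width=22, slack=0)
Line 6: ['fast', 'mineral', 'guitar'] (min_width=19, slack=3)
Line 7: ['read', 'distance', 'laser'] (min_width=19, slack=3)
Total lines: 7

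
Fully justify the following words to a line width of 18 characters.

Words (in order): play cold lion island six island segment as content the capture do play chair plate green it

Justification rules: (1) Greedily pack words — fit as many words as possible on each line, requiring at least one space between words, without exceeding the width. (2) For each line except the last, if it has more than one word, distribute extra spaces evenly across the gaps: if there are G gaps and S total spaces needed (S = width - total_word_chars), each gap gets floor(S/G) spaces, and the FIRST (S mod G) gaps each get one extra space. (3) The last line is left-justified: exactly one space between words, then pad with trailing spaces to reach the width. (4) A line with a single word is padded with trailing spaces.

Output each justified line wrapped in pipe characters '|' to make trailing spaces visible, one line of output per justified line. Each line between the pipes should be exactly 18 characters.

Answer: |play   cold   lion|
|island  six island|
|segment as content|
|the   capture   do|
|play  chair  plate|
|green it          |

Derivation:
Line 1: ['play', 'cold', 'lion'] (min_width=14, slack=4)
Line 2: ['island', 'six', 'island'] (min_width=17, slack=1)
Line 3: ['segment', 'as', 'content'] (min_width=18, slack=0)
Line 4: ['the', 'capture', 'do'] (min_width=14, slack=4)
Line 5: ['play', 'chair', 'plate'] (min_width=16, slack=2)
Line 6: ['green', 'it'] (min_width=8, slack=10)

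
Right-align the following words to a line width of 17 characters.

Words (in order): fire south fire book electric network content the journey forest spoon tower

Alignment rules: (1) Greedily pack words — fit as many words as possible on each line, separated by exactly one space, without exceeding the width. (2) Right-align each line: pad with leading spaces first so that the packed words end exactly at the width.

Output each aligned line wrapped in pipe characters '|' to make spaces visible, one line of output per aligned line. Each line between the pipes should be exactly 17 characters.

Answer: |  fire south fire|
|    book electric|
|  network content|
|      the journey|
|     forest spoon|
|            tower|

Derivation:
Line 1: ['fire', 'south', 'fire'] (min_width=15, slack=2)
Line 2: ['book', 'electric'] (min_width=13, slack=4)
Line 3: ['network', 'content'] (min_width=15, slack=2)
Line 4: ['the', 'journey'] (min_width=11, slack=6)
Line 5: ['forest', 'spoon'] (min_width=12, slack=5)
Line 6: ['tower'] (min_width=5, slack=12)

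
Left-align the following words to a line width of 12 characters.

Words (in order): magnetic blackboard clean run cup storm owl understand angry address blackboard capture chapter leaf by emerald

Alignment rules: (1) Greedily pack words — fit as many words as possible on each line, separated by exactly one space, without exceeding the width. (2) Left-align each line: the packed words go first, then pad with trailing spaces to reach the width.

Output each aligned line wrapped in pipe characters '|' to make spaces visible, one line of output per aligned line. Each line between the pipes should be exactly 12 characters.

Answer: |magnetic    |
|blackboard  |
|clean run   |
|cup storm   |
|owl         |
|understand  |
|angry       |
|address     |
|blackboard  |
|capture     |
|chapter leaf|
|by emerald  |

Derivation:
Line 1: ['magnetic'] (min_width=8, slack=4)
Line 2: ['blackboard'] (min_width=10, slack=2)
Line 3: ['clean', 'run'] (min_width=9, slack=3)
Line 4: ['cup', 'storm'] (min_width=9, slack=3)
Line 5: ['owl'] (min_width=3, slack=9)
Line 6: ['understand'] (min_width=10, slack=2)
Line 7: ['angry'] (min_width=5, slack=7)
Line 8: ['address'] (min_width=7, slack=5)
Line 9: ['blackboard'] (min_width=10, slack=2)
Line 10: ['capture'] (min_width=7, slack=5)
Line 11: ['chapter', 'leaf'] (min_width=12, slack=0)
Line 12: ['by', 'emerald'] (min_width=10, slack=2)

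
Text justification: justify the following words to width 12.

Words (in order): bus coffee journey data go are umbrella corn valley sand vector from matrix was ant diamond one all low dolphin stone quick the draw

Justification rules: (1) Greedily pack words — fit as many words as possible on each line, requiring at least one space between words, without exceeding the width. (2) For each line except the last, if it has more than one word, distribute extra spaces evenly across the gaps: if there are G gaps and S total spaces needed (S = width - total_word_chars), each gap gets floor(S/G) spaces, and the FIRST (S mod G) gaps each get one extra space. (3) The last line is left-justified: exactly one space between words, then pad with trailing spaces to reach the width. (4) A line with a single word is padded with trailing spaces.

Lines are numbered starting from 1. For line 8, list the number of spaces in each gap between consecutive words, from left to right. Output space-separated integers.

Line 1: ['bus', 'coffee'] (min_width=10, slack=2)
Line 2: ['journey', 'data'] (min_width=12, slack=0)
Line 3: ['go', 'are'] (min_width=6, slack=6)
Line 4: ['umbrella'] (min_width=8, slack=4)
Line 5: ['corn', 'valley'] (min_width=11, slack=1)
Line 6: ['sand', 'vector'] (min_width=11, slack=1)
Line 7: ['from', 'matrix'] (min_width=11, slack=1)
Line 8: ['was', 'ant'] (min_width=7, slack=5)
Line 9: ['diamond', 'one'] (min_width=11, slack=1)
Line 10: ['all', 'low'] (min_width=7, slack=5)
Line 11: ['dolphin'] (min_width=7, slack=5)
Line 12: ['stone', 'quick'] (min_width=11, slack=1)
Line 13: ['the', 'draw'] (min_width=8, slack=4)

Answer: 6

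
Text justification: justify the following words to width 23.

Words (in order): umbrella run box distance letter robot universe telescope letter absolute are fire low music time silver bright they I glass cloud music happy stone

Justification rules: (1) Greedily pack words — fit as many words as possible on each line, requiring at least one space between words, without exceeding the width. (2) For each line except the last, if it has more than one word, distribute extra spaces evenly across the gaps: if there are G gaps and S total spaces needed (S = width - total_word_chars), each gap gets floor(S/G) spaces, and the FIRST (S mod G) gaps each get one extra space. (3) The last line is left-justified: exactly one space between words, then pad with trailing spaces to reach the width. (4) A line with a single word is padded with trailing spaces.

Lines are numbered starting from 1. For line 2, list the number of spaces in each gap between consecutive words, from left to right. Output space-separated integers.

Answer: 2 2

Derivation:
Line 1: ['umbrella', 'run', 'box'] (min_width=16, slack=7)
Line 2: ['distance', 'letter', 'robot'] (min_width=21, slack=2)
Line 3: ['universe', 'telescope'] (min_width=18, slack=5)
Line 4: ['letter', 'absolute', 'are'] (min_width=19, slack=4)
Line 5: ['fire', 'low', 'music', 'time'] (min_width=19, slack=4)
Line 6: ['silver', 'bright', 'they', 'I'] (min_width=20, slack=3)
Line 7: ['glass', 'cloud', 'music', 'happy'] (min_width=23, slack=0)
Line 8: ['stone'] (min_width=5, slack=18)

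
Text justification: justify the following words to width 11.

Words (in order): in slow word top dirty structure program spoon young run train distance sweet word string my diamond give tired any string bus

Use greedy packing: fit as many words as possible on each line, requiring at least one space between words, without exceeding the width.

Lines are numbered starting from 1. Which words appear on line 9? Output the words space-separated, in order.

Line 1: ['in', 'slow'] (min_width=7, slack=4)
Line 2: ['word', 'top'] (min_width=8, slack=3)
Line 3: ['dirty'] (min_width=5, slack=6)
Line 4: ['structure'] (min_width=9, slack=2)
Line 5: ['program'] (min_width=7, slack=4)
Line 6: ['spoon', 'young'] (min_width=11, slack=0)
Line 7: ['run', 'train'] (min_width=9, slack=2)
Line 8: ['distance'] (min_width=8, slack=3)
Line 9: ['sweet', 'word'] (min_width=10, slack=1)
Line 10: ['string', 'my'] (min_width=9, slack=2)
Line 11: ['diamond'] (min_width=7, slack=4)
Line 12: ['give', 'tired'] (min_width=10, slack=1)
Line 13: ['any', 'string'] (min_width=10, slack=1)
Line 14: ['bus'] (min_width=3, slack=8)

Answer: sweet word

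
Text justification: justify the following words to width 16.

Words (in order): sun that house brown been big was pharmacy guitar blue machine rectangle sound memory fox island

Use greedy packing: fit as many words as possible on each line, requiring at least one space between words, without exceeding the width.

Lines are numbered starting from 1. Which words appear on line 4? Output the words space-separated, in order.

Line 1: ['sun', 'that', 'house'] (min_width=14, slack=2)
Line 2: ['brown', 'been', 'big'] (min_width=14, slack=2)
Line 3: ['was', 'pharmacy'] (min_width=12, slack=4)
Line 4: ['guitar', 'blue'] (min_width=11, slack=5)
Line 5: ['machine'] (min_width=7, slack=9)
Line 6: ['rectangle', 'sound'] (min_width=15, slack=1)
Line 7: ['memory', 'fox'] (min_width=10, slack=6)
Line 8: ['island'] (min_width=6, slack=10)

Answer: guitar blue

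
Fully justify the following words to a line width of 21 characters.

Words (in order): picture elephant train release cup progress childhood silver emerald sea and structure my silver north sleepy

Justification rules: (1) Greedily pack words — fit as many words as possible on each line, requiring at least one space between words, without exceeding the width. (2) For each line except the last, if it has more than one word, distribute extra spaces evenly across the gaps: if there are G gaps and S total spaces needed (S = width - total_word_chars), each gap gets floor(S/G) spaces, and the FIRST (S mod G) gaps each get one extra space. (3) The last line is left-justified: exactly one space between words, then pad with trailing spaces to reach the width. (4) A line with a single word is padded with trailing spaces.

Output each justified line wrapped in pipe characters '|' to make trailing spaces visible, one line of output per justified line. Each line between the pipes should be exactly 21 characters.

Line 1: ['picture', 'elephant'] (min_width=16, slack=5)
Line 2: ['train', 'release', 'cup'] (min_width=17, slack=4)
Line 3: ['progress', 'childhood'] (min_width=18, slack=3)
Line 4: ['silver', 'emerald', 'sea'] (min_width=18, slack=3)
Line 5: ['and', 'structure', 'my'] (min_width=16, slack=5)
Line 6: ['silver', 'north', 'sleepy'] (min_width=19, slack=2)

Answer: |picture      elephant|
|train   release   cup|
|progress    childhood|
|silver   emerald  sea|
|and    structure   my|
|silver north sleepy  |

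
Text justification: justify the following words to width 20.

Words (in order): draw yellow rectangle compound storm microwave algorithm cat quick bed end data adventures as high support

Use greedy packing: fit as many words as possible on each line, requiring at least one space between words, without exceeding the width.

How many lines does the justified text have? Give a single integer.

Answer: 7

Derivation:
Line 1: ['draw', 'yellow'] (min_width=11, slack=9)
Line 2: ['rectangle', 'compound'] (min_width=18, slack=2)
Line 3: ['storm', 'microwave'] (min_width=15, slack=5)
Line 4: ['algorithm', 'cat', 'quick'] (min_width=19, slack=1)
Line 5: ['bed', 'end', 'data'] (min_width=12, slack=8)
Line 6: ['adventures', 'as', 'high'] (min_width=18, slack=2)
Line 7: ['support'] (min_width=7, slack=13)
Total lines: 7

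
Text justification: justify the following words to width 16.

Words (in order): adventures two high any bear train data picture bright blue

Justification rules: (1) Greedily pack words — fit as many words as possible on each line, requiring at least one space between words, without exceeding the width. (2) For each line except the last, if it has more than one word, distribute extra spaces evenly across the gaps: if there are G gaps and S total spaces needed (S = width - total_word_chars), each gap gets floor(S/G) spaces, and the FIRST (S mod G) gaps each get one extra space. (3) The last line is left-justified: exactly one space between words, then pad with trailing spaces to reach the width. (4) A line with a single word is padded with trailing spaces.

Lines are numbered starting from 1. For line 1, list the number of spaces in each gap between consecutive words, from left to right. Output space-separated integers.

Line 1: ['adventures', 'two'] (min_width=14, slack=2)
Line 2: ['high', 'any', 'bear'] (min_width=13, slack=3)
Line 3: ['train', 'data'] (min_width=10, slack=6)
Line 4: ['picture', 'bright'] (min_width=14, slack=2)
Line 5: ['blue'] (min_width=4, slack=12)

Answer: 3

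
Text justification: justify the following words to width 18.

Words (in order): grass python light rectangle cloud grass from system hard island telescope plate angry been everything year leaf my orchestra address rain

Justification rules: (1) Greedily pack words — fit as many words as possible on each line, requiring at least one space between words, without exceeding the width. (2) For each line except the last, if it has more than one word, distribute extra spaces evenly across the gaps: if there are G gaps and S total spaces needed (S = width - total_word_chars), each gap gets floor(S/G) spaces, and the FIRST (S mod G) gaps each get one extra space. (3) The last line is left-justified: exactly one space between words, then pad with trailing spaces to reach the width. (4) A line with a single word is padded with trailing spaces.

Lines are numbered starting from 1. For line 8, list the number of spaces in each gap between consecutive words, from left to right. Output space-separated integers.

Line 1: ['grass', 'python', 'light'] (min_width=18, slack=0)
Line 2: ['rectangle', 'cloud'] (min_width=15, slack=3)
Line 3: ['grass', 'from', 'system'] (min_width=17, slack=1)
Line 4: ['hard', 'island'] (min_width=11, slack=7)
Line 5: ['telescope', 'plate'] (min_width=15, slack=3)
Line 6: ['angry', 'been'] (min_width=10, slack=8)
Line 7: ['everything', 'year'] (min_width=15, slack=3)
Line 8: ['leaf', 'my', 'orchestra'] (min_width=17, slack=1)
Line 9: ['address', 'rain'] (min_width=12, slack=6)

Answer: 2 1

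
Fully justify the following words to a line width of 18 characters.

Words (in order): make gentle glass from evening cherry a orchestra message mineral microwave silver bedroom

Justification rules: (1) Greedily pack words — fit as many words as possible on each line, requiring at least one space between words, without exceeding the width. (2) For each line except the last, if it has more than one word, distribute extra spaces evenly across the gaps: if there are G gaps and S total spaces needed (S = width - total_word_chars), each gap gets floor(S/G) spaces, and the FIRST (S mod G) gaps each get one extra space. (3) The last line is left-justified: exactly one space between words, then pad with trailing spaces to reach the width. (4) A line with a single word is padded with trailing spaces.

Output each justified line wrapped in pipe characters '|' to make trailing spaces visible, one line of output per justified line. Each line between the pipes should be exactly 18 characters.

Answer: |make  gentle glass|
|from       evening|
|cherry a orchestra|
|message    mineral|
|microwave   silver|
|bedroom           |

Derivation:
Line 1: ['make', 'gentle', 'glass'] (min_width=17, slack=1)
Line 2: ['from', 'evening'] (min_width=12, slack=6)
Line 3: ['cherry', 'a', 'orchestra'] (min_width=18, slack=0)
Line 4: ['message', 'mineral'] (min_width=15, slack=3)
Line 5: ['microwave', 'silver'] (min_width=16, slack=2)
Line 6: ['bedroom'] (min_width=7, slack=11)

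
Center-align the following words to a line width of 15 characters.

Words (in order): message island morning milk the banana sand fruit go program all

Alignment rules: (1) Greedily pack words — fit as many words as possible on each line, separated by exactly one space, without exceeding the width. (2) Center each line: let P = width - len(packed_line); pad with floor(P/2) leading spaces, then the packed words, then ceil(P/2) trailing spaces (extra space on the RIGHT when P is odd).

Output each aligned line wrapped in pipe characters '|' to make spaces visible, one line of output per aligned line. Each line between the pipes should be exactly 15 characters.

Line 1: ['message', 'island'] (min_width=14, slack=1)
Line 2: ['morning', 'milk'] (min_width=12, slack=3)
Line 3: ['the', 'banana', 'sand'] (min_width=15, slack=0)
Line 4: ['fruit', 'go'] (min_width=8, slack=7)
Line 5: ['program', 'all'] (min_width=11, slack=4)

Answer: |message island |
| morning milk  |
|the banana sand|
|   fruit go    |
|  program all  |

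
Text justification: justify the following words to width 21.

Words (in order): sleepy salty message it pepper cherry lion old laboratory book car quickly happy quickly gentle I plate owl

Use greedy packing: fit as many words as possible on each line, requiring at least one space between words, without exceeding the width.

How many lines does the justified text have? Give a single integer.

Line 1: ['sleepy', 'salty', 'message'] (min_width=20, slack=1)
Line 2: ['it', 'pepper', 'cherry', 'lion'] (min_width=21, slack=0)
Line 3: ['old', 'laboratory', 'book'] (min_width=19, slack=2)
Line 4: ['car', 'quickly', 'happy'] (min_width=17, slack=4)
Line 5: ['quickly', 'gentle', 'I'] (min_width=16, slack=5)
Line 6: ['plate', 'owl'] (min_width=9, slack=12)
Total lines: 6

Answer: 6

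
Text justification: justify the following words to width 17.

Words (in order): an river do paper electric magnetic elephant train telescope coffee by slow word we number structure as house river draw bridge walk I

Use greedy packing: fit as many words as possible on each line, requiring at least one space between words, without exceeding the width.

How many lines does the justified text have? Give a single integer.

Line 1: ['an', 'river', 'do', 'paper'] (min_width=17, slack=0)
Line 2: ['electric', 'magnetic'] (min_width=17, slack=0)
Line 3: ['elephant', 'train'] (min_width=14, slack=3)
Line 4: ['telescope', 'coffee'] (min_width=16, slack=1)
Line 5: ['by', 'slow', 'word', 'we'] (min_width=15, slack=2)
Line 6: ['number', 'structure'] (min_width=16, slack=1)
Line 7: ['as', 'house', 'river'] (min_width=14, slack=3)
Line 8: ['draw', 'bridge', 'walk'] (min_width=16, slack=1)
Line 9: ['I'] (min_width=1, slack=16)
Total lines: 9

Answer: 9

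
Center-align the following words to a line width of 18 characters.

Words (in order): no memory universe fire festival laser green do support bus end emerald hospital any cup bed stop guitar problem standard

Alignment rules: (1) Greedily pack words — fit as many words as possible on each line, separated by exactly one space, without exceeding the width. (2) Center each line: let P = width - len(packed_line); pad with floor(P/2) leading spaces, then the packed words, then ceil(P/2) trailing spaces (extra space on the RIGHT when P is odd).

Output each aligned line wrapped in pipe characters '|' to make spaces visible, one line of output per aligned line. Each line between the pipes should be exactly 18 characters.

Answer: |no memory universe|
|  fire festival   |
|  laser green do  |
| support bus end  |
| emerald hospital |
| any cup bed stop |
|  guitar problem  |
|     standard     |

Derivation:
Line 1: ['no', 'memory', 'universe'] (min_width=18, slack=0)
Line 2: ['fire', 'festival'] (min_width=13, slack=5)
Line 3: ['laser', 'green', 'do'] (min_width=14, slack=4)
Line 4: ['support', 'bus', 'end'] (min_width=15, slack=3)
Line 5: ['emerald', 'hospital'] (min_width=16, slack=2)
Line 6: ['any', 'cup', 'bed', 'stop'] (min_width=16, slack=2)
Line 7: ['guitar', 'problem'] (min_width=14, slack=4)
Line 8: ['standard'] (min_width=8, slack=10)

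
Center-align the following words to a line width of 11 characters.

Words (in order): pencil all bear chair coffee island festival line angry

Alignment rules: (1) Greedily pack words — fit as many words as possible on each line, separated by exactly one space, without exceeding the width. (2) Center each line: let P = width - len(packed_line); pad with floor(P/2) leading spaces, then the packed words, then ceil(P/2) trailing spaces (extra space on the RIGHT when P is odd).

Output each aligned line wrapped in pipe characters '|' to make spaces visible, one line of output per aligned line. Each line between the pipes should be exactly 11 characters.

Answer: |pencil all |
|bear chair |
|  coffee   |
|  island   |
| festival  |
|line angry |

Derivation:
Line 1: ['pencil', 'all'] (min_width=10, slack=1)
Line 2: ['bear', 'chair'] (min_width=10, slack=1)
Line 3: ['coffee'] (min_width=6, slack=5)
Line 4: ['island'] (min_width=6, slack=5)
Line 5: ['festival'] (min_width=8, slack=3)
Line 6: ['line', 'angry'] (min_width=10, slack=1)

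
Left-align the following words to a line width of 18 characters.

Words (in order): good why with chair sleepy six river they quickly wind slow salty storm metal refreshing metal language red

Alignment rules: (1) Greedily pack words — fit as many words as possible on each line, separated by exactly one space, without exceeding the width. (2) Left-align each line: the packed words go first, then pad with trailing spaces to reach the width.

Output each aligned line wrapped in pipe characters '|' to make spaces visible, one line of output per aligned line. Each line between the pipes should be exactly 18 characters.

Answer: |good why with     |
|chair sleepy six  |
|river they quickly|
|wind slow salty   |
|storm metal       |
|refreshing metal  |
|language red      |

Derivation:
Line 1: ['good', 'why', 'with'] (min_width=13, slack=5)
Line 2: ['chair', 'sleepy', 'six'] (min_width=16, slack=2)
Line 3: ['river', 'they', 'quickly'] (min_width=18, slack=0)
Line 4: ['wind', 'slow', 'salty'] (min_width=15, slack=3)
Line 5: ['storm', 'metal'] (min_width=11, slack=7)
Line 6: ['refreshing', 'metal'] (min_width=16, slack=2)
Line 7: ['language', 'red'] (min_width=12, slack=6)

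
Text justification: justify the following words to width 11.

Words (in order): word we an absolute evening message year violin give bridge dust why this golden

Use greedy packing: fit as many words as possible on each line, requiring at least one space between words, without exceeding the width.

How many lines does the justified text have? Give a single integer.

Answer: 8

Derivation:
Line 1: ['word', 'we', 'an'] (min_width=10, slack=1)
Line 2: ['absolute'] (min_width=8, slack=3)
Line 3: ['evening'] (min_width=7, slack=4)
Line 4: ['message'] (min_width=7, slack=4)
Line 5: ['year', 'violin'] (min_width=11, slack=0)
Line 6: ['give', 'bridge'] (min_width=11, slack=0)
Line 7: ['dust', 'why'] (min_width=8, slack=3)
Line 8: ['this', 'golden'] (min_width=11, slack=0)
Total lines: 8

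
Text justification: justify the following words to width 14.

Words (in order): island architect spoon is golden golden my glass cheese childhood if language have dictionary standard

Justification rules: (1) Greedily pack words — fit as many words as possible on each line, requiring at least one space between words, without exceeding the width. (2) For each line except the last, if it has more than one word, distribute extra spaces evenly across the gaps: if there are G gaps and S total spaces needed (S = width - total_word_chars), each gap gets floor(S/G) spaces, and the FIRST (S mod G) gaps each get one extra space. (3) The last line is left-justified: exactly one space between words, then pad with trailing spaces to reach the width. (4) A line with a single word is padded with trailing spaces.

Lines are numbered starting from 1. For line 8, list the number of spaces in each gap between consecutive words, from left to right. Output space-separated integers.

Line 1: ['island'] (min_width=6, slack=8)
Line 2: ['architect'] (min_width=9, slack=5)
Line 3: ['spoon', 'is'] (min_width=8, slack=6)
Line 4: ['golden', 'golden'] (min_width=13, slack=1)
Line 5: ['my', 'glass'] (min_width=8, slack=6)
Line 6: ['cheese'] (min_width=6, slack=8)
Line 7: ['childhood', 'if'] (min_width=12, slack=2)
Line 8: ['language', 'have'] (min_width=13, slack=1)
Line 9: ['dictionary'] (min_width=10, slack=4)
Line 10: ['standard'] (min_width=8, slack=6)

Answer: 2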